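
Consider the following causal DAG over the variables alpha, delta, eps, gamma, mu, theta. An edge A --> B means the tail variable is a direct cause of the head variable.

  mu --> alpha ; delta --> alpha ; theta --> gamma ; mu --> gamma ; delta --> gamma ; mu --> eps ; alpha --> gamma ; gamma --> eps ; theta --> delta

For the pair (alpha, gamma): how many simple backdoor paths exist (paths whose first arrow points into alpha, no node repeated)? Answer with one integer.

4

A backdoor path from alpha to gamma is any simple undirected path whose first edge points into alpha (i.e. leaves alpha via a parent).
Parents of alpha: {delta, mu}.
Enumerating:
  P1: alpha <- mu -> gamma
  P2: alpha <- mu -> eps <- gamma
  P3: alpha <- delta <- theta -> gamma
  P4: alpha <- delta -> gamma
That exhausts the simple backdoor paths. Count: 4.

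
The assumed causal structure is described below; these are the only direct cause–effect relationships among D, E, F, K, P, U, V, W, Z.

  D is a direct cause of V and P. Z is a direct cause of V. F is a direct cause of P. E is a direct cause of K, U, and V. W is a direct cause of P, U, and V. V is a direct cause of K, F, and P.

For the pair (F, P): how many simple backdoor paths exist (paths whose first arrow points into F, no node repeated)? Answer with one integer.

A backdoor path from F to P is any simple undirected path whose first edge points into F (i.e. leaves F via a parent).
Parents of F: {V}.
Enumerating:
  P1: F <- V <- D -> P
  P2: F <- V <- W -> P
  P3: F <- V <- E -> U <- W -> P
  P4: F <- V -> P
  P5: F <- V -> K <- E -> U <- W -> P
That exhausts the simple backdoor paths. Count: 5.

5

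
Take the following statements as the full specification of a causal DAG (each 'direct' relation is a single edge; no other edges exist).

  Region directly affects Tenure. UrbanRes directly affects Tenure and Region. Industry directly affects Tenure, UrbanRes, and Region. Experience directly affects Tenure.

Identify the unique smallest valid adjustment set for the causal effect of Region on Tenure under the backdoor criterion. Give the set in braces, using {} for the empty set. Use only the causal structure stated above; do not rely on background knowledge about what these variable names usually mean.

{Industry, UrbanRes}

Variables eligible for adjustment (non-descendants of Region, excluding Region and Tenure): {Experience, Industry, UrbanRes}.
Backdoor paths from Region to Tenure:
  P1: Region <- Industry -> UrbanRes -> Tenure
  P2: Region <- Industry -> Tenure
  P3: Region <- UrbanRes <- Industry -> Tenure
  P4: Region <- UrbanRes -> Tenure
The empty set is not sufficient: P1 (Region <- Industry -> UrbanRes -> Tenure) has no collider blocking it and no conditioned non-collider, so it is open.
Try {Industry, UrbanRes}:
  P1: blocked at fork node Industry ∈ conditioning set.
  P2: blocked at fork node Industry ∈ conditioning set.
  P3: blocked at chain node UrbanRes ∈ conditioning set.
  P4: blocked at fork node UrbanRes ∈ conditioning set.
{Industry, UrbanRes} contains no descendant of Region and blocks every backdoor path.
Every element of {Industry, UrbanRes} is needed (dropping Industry leaves P2 open; dropping UrbanRes leaves P4 open), so no proper subset is valid.
Among all size-2 subsets of the eligible variables, only {Industry, UrbanRes} blocks every backdoor path, so it is the unique smallest valid adjustment set.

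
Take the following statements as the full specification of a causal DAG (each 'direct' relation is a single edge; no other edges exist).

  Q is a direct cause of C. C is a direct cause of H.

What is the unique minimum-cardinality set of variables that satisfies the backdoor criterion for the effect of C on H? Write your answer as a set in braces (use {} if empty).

Variables eligible for adjustment (non-descendants of C, excluding C and H): {Q}.
Backdoor paths from C to H:
  (none)
With no backdoor paths the empty set already satisfies the criterion, and it is trivially minimal.

{}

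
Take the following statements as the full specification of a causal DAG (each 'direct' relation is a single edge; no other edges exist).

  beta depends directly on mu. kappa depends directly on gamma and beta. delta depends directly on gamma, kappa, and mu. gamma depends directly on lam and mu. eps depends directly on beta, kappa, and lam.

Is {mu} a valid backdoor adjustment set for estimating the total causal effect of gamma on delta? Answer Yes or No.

Backdoor paths from gamma to delta (paths whose first edge points into gamma):
  P1: gamma <- mu -> beta -> kappa -> delta
  P2: gamma <- mu -> beta -> eps <- kappa -> delta
  P3: gamma <- mu -> delta
  P4: gamma <- lam -> eps <- beta <- mu -> delta
  P5: gamma <- lam -> eps <- beta -> kappa -> delta
  P6: gamma <- lam -> eps <- kappa <- beta <- mu -> delta
  P7: gamma <- lam -> eps <- kappa -> delta
Condition 1 (no descendant of gamma in the set): holds — descendants of gamma are {delta, eps, kappa}; none are in {mu}.
Condition 2 (every backdoor path blocked by {mu}):
  P1: blocked at fork node mu ∈ conditioning set.
  P2: blocked at fork node mu ∈ conditioning set.
  P3: blocked at fork node mu ∈ conditioning set.
  P4: blocked at collider eps (neither it nor any descendant is in the conditioning set).
  P5: blocked at collider eps (neither it nor any descendant is in the conditioning set).
  P6: blocked at collider eps (neither it nor any descendant is in the conditioning set).
  P7: blocked at collider eps (neither it nor any descendant is in the conditioning set).
{mu} satisfies the backdoor criterion.

Yes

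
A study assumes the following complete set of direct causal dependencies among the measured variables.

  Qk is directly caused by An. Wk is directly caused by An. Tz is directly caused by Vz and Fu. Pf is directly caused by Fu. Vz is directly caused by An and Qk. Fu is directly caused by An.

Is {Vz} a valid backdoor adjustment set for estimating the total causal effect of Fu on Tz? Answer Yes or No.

Backdoor paths from Fu to Tz (paths whose first edge points into Fu):
  P1: Fu <- An -> Qk -> Vz -> Tz
  P2: Fu <- An -> Vz -> Tz
Condition 1 (no descendant of Fu in the set): holds — descendants of Fu are {Pf, Tz}; none are in {Vz}.
Condition 2 (every backdoor path blocked by {Vz}):
  P1: blocked at chain node Vz ∈ conditioning set.
  P2: blocked at chain node Vz ∈ conditioning set.
{Vz} satisfies the backdoor criterion.

Yes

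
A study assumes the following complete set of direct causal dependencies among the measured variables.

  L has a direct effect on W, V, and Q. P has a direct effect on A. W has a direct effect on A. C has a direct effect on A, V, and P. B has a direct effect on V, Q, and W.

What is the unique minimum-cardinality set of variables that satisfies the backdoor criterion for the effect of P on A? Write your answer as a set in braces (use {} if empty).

Variables eligible for adjustment (non-descendants of P, excluding P and A): {B, C, L, Q, V, W}.
Backdoor paths from P to A:
  P1: P <- C -> A
  P2: P <- C -> V <- L -> Q <- B -> W -> A
  P3: P <- C -> V <- L -> W -> A
  P4: P <- C -> V <- B -> Q <- L -> W -> A
  P5: P <- C -> V <- B -> W -> A
The empty set is not sufficient: P1 (P <- C -> A) has no collider blocking it and no conditioned non-collider, so it is open.
Try {C}:
  P1: blocked at fork node C ∈ conditioning set.
  P2: blocked at fork node C ∈ conditioning set.
  P3: blocked at fork node C ∈ conditioning set.
  P4: blocked at fork node C ∈ conditioning set.
  P5: blocked at fork node C ∈ conditioning set.
{C} contains no descendant of P and blocks every backdoor path.
No other singleton works — e.g. {L} leaves P1 open — so {C} is the unique smallest valid adjustment set.

{C}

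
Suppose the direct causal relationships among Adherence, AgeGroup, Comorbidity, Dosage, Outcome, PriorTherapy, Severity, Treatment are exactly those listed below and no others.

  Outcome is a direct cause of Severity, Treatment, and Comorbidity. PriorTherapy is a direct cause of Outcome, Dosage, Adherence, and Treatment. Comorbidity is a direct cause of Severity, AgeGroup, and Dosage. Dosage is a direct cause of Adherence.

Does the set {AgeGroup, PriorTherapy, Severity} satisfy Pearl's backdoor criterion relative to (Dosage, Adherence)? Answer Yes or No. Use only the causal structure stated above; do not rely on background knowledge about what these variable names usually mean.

Yes

Backdoor paths from Dosage to Adherence (paths whose first edge points into Dosage):
  P1: Dosage <- PriorTherapy -> Adherence
  P2: Dosage <- Comorbidity <- Outcome <- PriorTherapy -> Adherence
  P3: Dosage <- Comorbidity <- Outcome -> Treatment <- PriorTherapy -> Adherence
  P4: Dosage <- Comorbidity -> Severity <- Outcome <- PriorTherapy -> Adherence
  P5: Dosage <- Comorbidity -> Severity <- Outcome -> Treatment <- PriorTherapy -> Adherence
Condition 1 (no descendant of Dosage in the set): holds — descendants of Dosage are {Adherence}; none are in {AgeGroup, PriorTherapy, Severity}.
Condition 2 (every backdoor path blocked by {AgeGroup, PriorTherapy, Severity}):
  P1: blocked at fork node PriorTherapy ∈ conditioning set.
  P2: blocked at fork node PriorTherapy ∈ conditioning set.
  P3: blocked at collider Treatment (neither it nor any descendant is in the conditioning set).
  P4: blocked at fork node PriorTherapy ∈ conditioning set.
  P5: blocked at collider Treatment (neither it nor any descendant is in the conditioning set).
{AgeGroup, PriorTherapy, Severity} satisfies the backdoor criterion.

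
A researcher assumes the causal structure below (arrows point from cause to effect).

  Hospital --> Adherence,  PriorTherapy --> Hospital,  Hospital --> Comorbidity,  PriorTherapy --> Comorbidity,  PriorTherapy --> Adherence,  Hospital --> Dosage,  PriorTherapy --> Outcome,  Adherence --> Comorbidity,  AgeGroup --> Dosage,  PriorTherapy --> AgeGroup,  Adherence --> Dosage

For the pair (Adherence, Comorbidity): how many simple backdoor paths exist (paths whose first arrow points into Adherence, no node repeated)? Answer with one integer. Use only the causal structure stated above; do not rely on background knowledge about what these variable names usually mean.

A backdoor path from Adherence to Comorbidity is any simple undirected path whose first edge points into Adherence (i.e. leaves Adherence via a parent).
Parents of Adherence: {Hospital, PriorTherapy}.
Enumerating:
  P1: Adherence <- PriorTherapy -> Hospital -> Comorbidity
  P2: Adherence <- PriorTherapy -> Comorbidity
  P3: Adherence <- PriorTherapy -> AgeGroup -> Dosage <- Hospital -> Comorbidity
  P4: Adherence <- Hospital <- PriorTherapy -> Comorbidity
  P5: Adherence <- Hospital -> Comorbidity
  P6: Adherence <- Hospital -> Dosage <- AgeGroup <- PriorTherapy -> Comorbidity
That exhausts the simple backdoor paths. Count: 6.

6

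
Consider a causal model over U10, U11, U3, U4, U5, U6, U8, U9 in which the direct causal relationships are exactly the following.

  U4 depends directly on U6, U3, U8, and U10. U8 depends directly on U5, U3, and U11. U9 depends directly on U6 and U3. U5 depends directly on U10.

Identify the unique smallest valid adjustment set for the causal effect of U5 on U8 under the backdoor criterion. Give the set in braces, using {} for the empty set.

{}

Variables eligible for adjustment (non-descendants of U5, excluding U5 and U8): {U10, U11, U3, U6, U9}.
Backdoor paths from U5 to U8:
  P1: U5 <- U10 -> U4 <- U3 -> U8
  P2: U5 <- U10 -> U4 <- U6 -> U9 <- U3 -> U8
  P3: U5 <- U10 -> U4 <- U8
Each backdoor path contains an unconditioned collider, so every path is already blocked with the empty conditioning set:
  P1: blocked at collider U4 (neither it nor any descendant is in the conditioning set).
  P2: blocked at collider U4 (neither it nor any descendant is in the conditioning set).
  P3: blocked at collider U4 (neither it nor any descendant is in the conditioning set).
The empty set is therefore the unique smallest valid set.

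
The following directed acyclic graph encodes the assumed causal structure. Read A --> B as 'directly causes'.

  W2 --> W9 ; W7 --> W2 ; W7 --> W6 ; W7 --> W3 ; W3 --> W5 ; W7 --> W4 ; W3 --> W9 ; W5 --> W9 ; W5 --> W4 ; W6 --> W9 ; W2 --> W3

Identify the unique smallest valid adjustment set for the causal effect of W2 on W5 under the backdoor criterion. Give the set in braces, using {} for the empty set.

{W7}

Variables eligible for adjustment (non-descendants of W2, excluding W2 and W5): {W6, W7}.
Backdoor paths from W2 to W5:
  P1: W2 <- W7 -> W3 -> W5
  P2: W2 <- W7 -> W3 -> W9 <- W5
  P3: W2 <- W7 -> W4 <- W5
  P4: W2 <- W7 -> W6 -> W9 <- W3 -> W5
  P5: W2 <- W7 -> W6 -> W9 <- W5
The empty set is not sufficient: P1 (W2 <- W7 -> W3 -> W5) has no collider blocking it and no conditioned non-collider, so it is open.
Try {W7}:
  P1: blocked at fork node W7 ∈ conditioning set.
  P2: blocked at fork node W7 ∈ conditioning set.
  P3: blocked at fork node W7 ∈ conditioning set.
  P4: blocked at fork node W7 ∈ conditioning set.
  P5: blocked at fork node W7 ∈ conditioning set.
{W7} contains no descendant of W2 and blocks every backdoor path.
No other singleton works — e.g. {W6} leaves P1 open — so {W7} is the unique smallest valid adjustment set.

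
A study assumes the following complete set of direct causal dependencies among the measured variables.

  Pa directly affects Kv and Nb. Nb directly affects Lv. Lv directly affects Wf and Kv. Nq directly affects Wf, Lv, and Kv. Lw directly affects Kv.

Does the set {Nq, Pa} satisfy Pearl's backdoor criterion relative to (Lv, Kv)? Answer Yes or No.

Yes

Backdoor paths from Lv to Kv (paths whose first edge points into Lv):
  P1: Lv <- Nq -> Kv
  P2: Lv <- Nb <- Pa -> Kv
Condition 1 (no descendant of Lv in the set): holds — descendants of Lv are {Kv, Wf}; none are in {Nq, Pa}.
Condition 2 (every backdoor path blocked by {Nq, Pa}):
  P1: blocked at fork node Nq ∈ conditioning set.
  P2: blocked at fork node Pa ∈ conditioning set.
{Nq, Pa} satisfies the backdoor criterion.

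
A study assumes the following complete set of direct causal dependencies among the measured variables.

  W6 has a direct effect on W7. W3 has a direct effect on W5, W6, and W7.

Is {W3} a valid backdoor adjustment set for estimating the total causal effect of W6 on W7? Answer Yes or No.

Yes

Backdoor paths from W6 to W7 (paths whose first edge points into W6):
  P1: W6 <- W3 -> W7
Condition 1 (no descendant of W6 in the set): holds — descendants of W6 are {W7}; none are in {W3}.
Condition 2 (every backdoor path blocked by {W3}):
  P1: blocked at fork node W3 ∈ conditioning set.
{W3} satisfies the backdoor criterion.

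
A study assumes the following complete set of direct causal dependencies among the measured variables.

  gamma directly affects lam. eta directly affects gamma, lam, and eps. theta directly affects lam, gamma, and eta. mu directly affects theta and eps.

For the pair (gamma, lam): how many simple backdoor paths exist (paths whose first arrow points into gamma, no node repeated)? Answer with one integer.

A backdoor path from gamma to lam is any simple undirected path whose first edge points into gamma (i.e. leaves gamma via a parent).
Parents of gamma: {eta, theta}.
Enumerating:
  P1: gamma <- theta <- mu -> eps <- eta -> lam
  P2: gamma <- theta -> eta -> lam
  P3: gamma <- theta -> lam
  P4: gamma <- eta <- theta -> lam
  P5: gamma <- eta -> eps <- mu -> theta -> lam
  P6: gamma <- eta -> lam
That exhausts the simple backdoor paths. Count: 6.

6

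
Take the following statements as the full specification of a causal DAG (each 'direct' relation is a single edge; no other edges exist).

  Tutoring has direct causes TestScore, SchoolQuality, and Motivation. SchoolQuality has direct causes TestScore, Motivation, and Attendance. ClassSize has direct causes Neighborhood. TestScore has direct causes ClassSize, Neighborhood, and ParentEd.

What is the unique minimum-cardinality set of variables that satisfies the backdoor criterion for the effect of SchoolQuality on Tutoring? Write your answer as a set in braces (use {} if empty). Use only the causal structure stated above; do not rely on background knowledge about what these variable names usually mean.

Variables eligible for adjustment (non-descendants of SchoolQuality, excluding SchoolQuality and Tutoring): {Attendance, ClassSize, Motivation, Neighborhood, ParentEd, TestScore}.
Backdoor paths from SchoolQuality to Tutoring:
  P1: SchoolQuality <- Motivation -> Tutoring
  P2: SchoolQuality <- TestScore -> Tutoring
The empty set is not sufficient: P1 (SchoolQuality <- Motivation -> Tutoring) has no collider blocking it and no conditioned non-collider, so it is open.
Try {Motivation, TestScore}:
  P1: blocked at fork node Motivation ∈ conditioning set.
  P2: blocked at fork node TestScore ∈ conditioning set.
{Motivation, TestScore} contains no descendant of SchoolQuality and blocks every backdoor path.
Every element of {Motivation, TestScore} is needed (dropping Motivation leaves P1 open; dropping TestScore leaves P2 open), so no proper subset is valid.
Among all size-2 subsets of the eligible variables, only {Motivation, TestScore} blocks every backdoor path, so it is the unique smallest valid adjustment set.

{Motivation, TestScore}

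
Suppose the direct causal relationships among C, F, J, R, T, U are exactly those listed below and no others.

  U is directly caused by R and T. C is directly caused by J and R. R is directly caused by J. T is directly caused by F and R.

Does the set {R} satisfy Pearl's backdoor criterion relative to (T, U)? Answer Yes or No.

Yes

Backdoor paths from T to U (paths whose first edge points into T):
  P1: T <- R -> U
Condition 1 (no descendant of T in the set): holds — descendants of T are {U}; none are in {R}.
Condition 2 (every backdoor path blocked by {R}):
  P1: blocked at fork node R ∈ conditioning set.
{R} satisfies the backdoor criterion.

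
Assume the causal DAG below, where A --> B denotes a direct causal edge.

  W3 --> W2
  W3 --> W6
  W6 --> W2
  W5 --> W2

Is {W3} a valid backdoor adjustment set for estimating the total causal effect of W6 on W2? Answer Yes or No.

Backdoor paths from W6 to W2 (paths whose first edge points into W6):
  P1: W6 <- W3 -> W2
Condition 1 (no descendant of W6 in the set): holds — descendants of W6 are {W2}; none are in {W3}.
Condition 2 (every backdoor path blocked by {W3}):
  P1: blocked at fork node W3 ∈ conditioning set.
{W3} satisfies the backdoor criterion.

Yes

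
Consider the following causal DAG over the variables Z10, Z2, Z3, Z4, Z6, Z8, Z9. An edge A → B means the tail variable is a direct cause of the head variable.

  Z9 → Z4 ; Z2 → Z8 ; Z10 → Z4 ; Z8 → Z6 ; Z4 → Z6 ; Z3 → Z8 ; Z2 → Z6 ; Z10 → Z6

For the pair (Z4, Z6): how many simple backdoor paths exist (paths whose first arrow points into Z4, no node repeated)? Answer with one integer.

1

A backdoor path from Z4 to Z6 is any simple undirected path whose first edge points into Z4 (i.e. leaves Z4 via a parent).
Parents of Z4: {Z10, Z9}.
Enumerating:
  P1: Z4 <- Z10 -> Z6
That exhausts the simple backdoor paths. Count: 1.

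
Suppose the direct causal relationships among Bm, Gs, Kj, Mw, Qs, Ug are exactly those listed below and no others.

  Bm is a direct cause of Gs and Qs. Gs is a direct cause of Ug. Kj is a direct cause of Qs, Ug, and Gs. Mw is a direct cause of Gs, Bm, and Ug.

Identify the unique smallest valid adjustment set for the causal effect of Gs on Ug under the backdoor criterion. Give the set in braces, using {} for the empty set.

Variables eligible for adjustment (non-descendants of Gs, excluding Gs and Ug): {Bm, Kj, Mw, Qs}.
Backdoor paths from Gs to Ug:
  P1: Gs <- Mw -> Bm -> Qs <- Kj -> Ug
  P2: Gs <- Mw -> Ug
  P3: Gs <- Kj -> Qs <- Bm <- Mw -> Ug
  P4: Gs <- Kj -> Ug
  P5: Gs <- Bm <- Mw -> Ug
  P6: Gs <- Bm -> Qs <- Kj -> Ug
The empty set is not sufficient: P2 (Gs <- Mw -> Ug) has no collider blocking it and no conditioned non-collider, so it is open.
Try {Kj, Mw}:
  P1: blocked at fork node Mw ∈ conditioning set.
  P2: blocked at fork node Mw ∈ conditioning set.
  P3: blocked at fork node Kj ∈ conditioning set.
  P4: blocked at fork node Kj ∈ conditioning set.
  P5: blocked at fork node Mw ∈ conditioning set.
  P6: blocked at collider Qs (neither it nor any descendant is in the conditioning set).
{Kj, Mw} contains no descendant of Gs and blocks every backdoor path.
Every element of {Kj, Mw} is needed (dropping Kj leaves P4 open; dropping Mw leaves P2 open), so no proper subset is valid.
Among all size-2 subsets of the eligible variables, only {Kj, Mw} blocks every backdoor path, so it is the unique smallest valid adjustment set.

{Kj, Mw}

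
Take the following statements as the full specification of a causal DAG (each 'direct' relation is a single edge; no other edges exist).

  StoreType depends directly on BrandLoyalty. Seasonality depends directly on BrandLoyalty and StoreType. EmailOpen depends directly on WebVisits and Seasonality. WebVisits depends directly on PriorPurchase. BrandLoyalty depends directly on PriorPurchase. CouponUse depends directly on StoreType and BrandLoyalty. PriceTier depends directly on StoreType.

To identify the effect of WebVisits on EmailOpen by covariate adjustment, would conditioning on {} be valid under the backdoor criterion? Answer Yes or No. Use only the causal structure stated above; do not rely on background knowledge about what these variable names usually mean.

No

Backdoor paths from WebVisits to EmailOpen (paths whose first edge points into WebVisits):
  P1: WebVisits <- PriorPurchase -> BrandLoyalty -> StoreType -> Seasonality -> EmailOpen
  P2: WebVisits <- PriorPurchase -> BrandLoyalty -> Seasonality -> EmailOpen
  P3: WebVisits <- PriorPurchase -> BrandLoyalty -> CouponUse <- StoreType -> Seasonality -> EmailOpen
Condition 1 (no descendant of WebVisits in the set): holds — descendants of WebVisits are {EmailOpen}; none are in {}.
Condition 2 (every backdoor path blocked by {}):
  P1: open — no interior node is in the conditioning set.
  P2: open — no interior node is in the conditioning set.
  P3: blocked at collider CouponUse (neither it nor any descendant is in the conditioning set).
{} does not satisfy the backdoor criterion.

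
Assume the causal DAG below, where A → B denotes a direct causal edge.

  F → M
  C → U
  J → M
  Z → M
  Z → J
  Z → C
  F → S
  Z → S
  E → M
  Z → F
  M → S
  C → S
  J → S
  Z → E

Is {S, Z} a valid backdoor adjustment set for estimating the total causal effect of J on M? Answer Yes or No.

No

Backdoor paths from J to M (paths whose first edge points into J):
  P1: J <- Z -> C -> S <- F -> M
  P2: J <- Z -> C -> S <- M
  P3: J <- Z -> E -> M
  P4: J <- Z -> F -> M
  P5: J <- Z -> F -> S <- M
  P6: J <- Z -> M
  P7: J <- Z -> S <- F -> M
  P8: J <- Z -> S <- M
Condition 1 (no descendant of J in the set): FAILS — S is a descendant of J.
Condition 2 (every backdoor path blocked by {S, Z}):
  P1: blocked at fork node Z ∈ conditioning set.
  P2: blocked at fork node Z ∈ conditioning set.
  P3: blocked at fork node Z ∈ conditioning set.
  P4: blocked at fork node Z ∈ conditioning set.
  P5: blocked at fork node Z ∈ conditioning set.
  P6: blocked at fork node Z ∈ conditioning set.
  P7: blocked at fork node Z ∈ conditioning set.
  P8: blocked at fork node Z ∈ conditioning set.
{S, Z} does not satisfy the backdoor criterion.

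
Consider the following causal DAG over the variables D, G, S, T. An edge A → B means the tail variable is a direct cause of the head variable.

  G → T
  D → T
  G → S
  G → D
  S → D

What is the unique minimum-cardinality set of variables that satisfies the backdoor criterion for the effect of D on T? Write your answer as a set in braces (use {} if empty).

{G}

Variables eligible for adjustment (non-descendants of D, excluding D and T): {G, S}.
Backdoor paths from D to T:
  P1: D <- G -> T
  P2: D <- S <- G -> T
The empty set is not sufficient: P1 (D <- G -> T) has no collider blocking it and no conditioned non-collider, so it is open.
Try {G}:
  P1: blocked at fork node G ∈ conditioning set.
  P2: blocked at fork node G ∈ conditioning set.
{G} contains no descendant of D and blocks every backdoor path.
No other singleton works — e.g. {S} leaves P1 open — so {G} is the unique smallest valid adjustment set.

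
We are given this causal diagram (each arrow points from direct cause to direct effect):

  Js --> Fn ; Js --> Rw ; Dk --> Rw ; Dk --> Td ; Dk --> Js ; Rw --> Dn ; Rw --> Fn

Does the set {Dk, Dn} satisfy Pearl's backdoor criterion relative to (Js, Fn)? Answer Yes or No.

No

Backdoor paths from Js to Fn (paths whose first edge points into Js):
  P1: Js <- Dk -> Rw -> Fn
Condition 1 (no descendant of Js in the set): FAILS — Dn is a descendant of Js.
Condition 2 (every backdoor path blocked by {Dk, Dn}):
  P1: blocked at fork node Dk ∈ conditioning set.
{Dk, Dn} does not satisfy the backdoor criterion.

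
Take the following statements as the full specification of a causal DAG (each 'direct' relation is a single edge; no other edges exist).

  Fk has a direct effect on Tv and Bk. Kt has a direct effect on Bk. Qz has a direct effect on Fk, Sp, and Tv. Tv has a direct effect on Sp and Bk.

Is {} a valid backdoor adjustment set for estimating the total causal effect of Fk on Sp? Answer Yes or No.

No

Backdoor paths from Fk to Sp (paths whose first edge points into Fk):
  P1: Fk <- Qz -> Tv -> Sp
  P2: Fk <- Qz -> Sp
Condition 1 (no descendant of Fk in the set): holds — descendants of Fk are {Bk, Sp, Tv}; none are in {}.
Condition 2 (every backdoor path blocked by {}):
  P1: open — no interior node is in the conditioning set.
  P2: open — no interior node is in the conditioning set.
{} does not satisfy the backdoor criterion.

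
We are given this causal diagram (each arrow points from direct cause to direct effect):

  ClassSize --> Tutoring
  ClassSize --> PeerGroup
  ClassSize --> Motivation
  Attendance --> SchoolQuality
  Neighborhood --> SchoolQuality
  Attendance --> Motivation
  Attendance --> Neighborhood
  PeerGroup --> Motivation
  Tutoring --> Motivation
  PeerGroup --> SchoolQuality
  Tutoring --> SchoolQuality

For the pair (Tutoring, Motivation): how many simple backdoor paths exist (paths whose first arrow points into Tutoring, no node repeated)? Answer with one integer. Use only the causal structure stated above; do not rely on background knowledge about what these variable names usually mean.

A backdoor path from Tutoring to Motivation is any simple undirected path whose first edge points into Tutoring (i.e. leaves Tutoring via a parent).
Parents of Tutoring: {ClassSize}.
Enumerating:
  P1: Tutoring <- ClassSize -> PeerGroup -> Motivation
  P2: Tutoring <- ClassSize -> PeerGroup -> SchoolQuality <- Attendance -> Motivation
  P3: Tutoring <- ClassSize -> PeerGroup -> SchoolQuality <- Neighborhood <- Attendance -> Motivation
  P4: Tutoring <- ClassSize -> Motivation
That exhausts the simple backdoor paths. Count: 4.

4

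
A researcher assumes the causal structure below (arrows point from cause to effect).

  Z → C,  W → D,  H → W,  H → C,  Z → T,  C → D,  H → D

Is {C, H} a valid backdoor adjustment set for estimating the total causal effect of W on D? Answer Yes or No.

Backdoor paths from W to D (paths whose first edge points into W):
  P1: W <- H -> C -> D
  P2: W <- H -> D
Condition 1 (no descendant of W in the set): holds — descendants of W are {D}; none are in {C, H}.
Condition 2 (every backdoor path blocked by {C, H}):
  P1: blocked at fork node H ∈ conditioning set.
  P2: blocked at fork node H ∈ conditioning set.
{C, H} satisfies the backdoor criterion.

Yes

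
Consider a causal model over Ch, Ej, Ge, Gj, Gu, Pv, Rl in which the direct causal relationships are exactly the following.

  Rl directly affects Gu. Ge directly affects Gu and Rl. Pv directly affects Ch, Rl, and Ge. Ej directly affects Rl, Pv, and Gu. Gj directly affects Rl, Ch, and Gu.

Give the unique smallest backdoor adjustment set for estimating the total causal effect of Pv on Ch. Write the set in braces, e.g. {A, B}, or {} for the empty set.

Variables eligible for adjustment (non-descendants of Pv, excluding Pv and Ch): {Ej, Gj}.
Backdoor paths from Pv to Ch:
  P1: Pv <- Ej -> Rl <- Gj -> Ch
  P2: Pv <- Ej -> Rl <- Ge -> Gu <- Gj -> Ch
  P3: Pv <- Ej -> Rl -> Gu <- Gj -> Ch
  P4: Pv <- Ej -> Gu <- Gj -> Ch
  P5: Pv <- Ej -> Gu <- Ge -> Rl <- Gj -> Ch
  P6: Pv <- Ej -> Gu <- Rl <- Gj -> Ch
Each backdoor path contains an unconditioned collider, so every path is already blocked with the empty conditioning set:
  P1: blocked at collider Rl (neither it nor any descendant is in the conditioning set).
  P2: blocked at collider Rl (neither it nor any descendant is in the conditioning set).
  P3: blocked at collider Gu (neither it nor any descendant is in the conditioning set).
  P4: blocked at collider Gu (neither it nor any descendant is in the conditioning set).
  P5: blocked at collider Gu (neither it nor any descendant is in the conditioning set).
  P6: blocked at collider Gu (neither it nor any descendant is in the conditioning set).
The empty set is therefore the unique smallest valid set.

{}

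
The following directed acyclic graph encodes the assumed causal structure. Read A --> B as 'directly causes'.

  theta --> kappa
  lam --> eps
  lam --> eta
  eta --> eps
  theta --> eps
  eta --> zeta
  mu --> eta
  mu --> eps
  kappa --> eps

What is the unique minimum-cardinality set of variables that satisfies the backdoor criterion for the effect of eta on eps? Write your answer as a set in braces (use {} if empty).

{lam, mu}

Variables eligible for adjustment (non-descendants of eta, excluding eta and eps): {kappa, lam, mu, theta}.
Backdoor paths from eta to eps:
  P1: eta <- lam -> eps
  P2: eta <- mu -> eps
The empty set is not sufficient: P1 (eta <- lam -> eps) has no collider blocking it and no conditioned non-collider, so it is open.
Try {lam, mu}:
  P1: blocked at fork node lam ∈ conditioning set.
  P2: blocked at fork node mu ∈ conditioning set.
{lam, mu} contains no descendant of eta and blocks every backdoor path.
Every element of {lam, mu} is needed (dropping lam leaves P1 open; dropping mu leaves P2 open), so no proper subset is valid.
Among all size-2 subsets of the eligible variables, only {lam, mu} blocks every backdoor path, so it is the unique smallest valid adjustment set.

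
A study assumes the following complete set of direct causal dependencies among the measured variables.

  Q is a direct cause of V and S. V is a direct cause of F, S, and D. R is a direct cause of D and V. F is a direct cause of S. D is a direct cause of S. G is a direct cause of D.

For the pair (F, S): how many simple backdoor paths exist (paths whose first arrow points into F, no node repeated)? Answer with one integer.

A backdoor path from F to S is any simple undirected path whose first edge points into F (i.e. leaves F via a parent).
Parents of F: {V}.
Enumerating:
  P1: F <- V <- Q -> S
  P2: F <- V <- R -> D -> S
  P3: F <- V -> D -> S
  P4: F <- V -> S
That exhausts the simple backdoor paths. Count: 4.

4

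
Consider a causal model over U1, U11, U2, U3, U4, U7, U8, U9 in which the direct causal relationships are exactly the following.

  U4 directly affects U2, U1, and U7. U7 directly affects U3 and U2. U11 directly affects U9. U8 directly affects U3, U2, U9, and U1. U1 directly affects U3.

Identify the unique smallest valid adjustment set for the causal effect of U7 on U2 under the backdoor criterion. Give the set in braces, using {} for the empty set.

{U4}

Variables eligible for adjustment (non-descendants of U7, excluding U7 and U2): {U1, U11, U4, U8, U9}.
Backdoor paths from U7 to U2:
  P1: U7 <- U4 -> U1 <- U8 -> U2
  P2: U7 <- U4 -> U1 -> U3 <- U8 -> U2
  P3: U7 <- U4 -> U2
The empty set is not sufficient: P3 (U7 <- U4 -> U2) has no collider blocking it and no conditioned non-collider, so it is open.
Try {U4}:
  P1: blocked at fork node U4 ∈ conditioning set.
  P2: blocked at fork node U4 ∈ conditioning set.
  P3: blocked at fork node U4 ∈ conditioning set.
{U4} contains no descendant of U7 and blocks every backdoor path.
No other singleton works — e.g. {U8} leaves P3 open — so {U4} is the unique smallest valid adjustment set.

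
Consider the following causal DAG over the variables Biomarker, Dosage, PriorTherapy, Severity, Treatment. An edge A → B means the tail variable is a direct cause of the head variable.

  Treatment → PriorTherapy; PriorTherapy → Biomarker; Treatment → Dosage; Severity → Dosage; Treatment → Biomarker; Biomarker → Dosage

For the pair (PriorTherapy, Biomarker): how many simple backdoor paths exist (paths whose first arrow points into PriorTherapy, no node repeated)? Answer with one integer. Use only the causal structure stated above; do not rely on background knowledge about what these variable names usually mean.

A backdoor path from PriorTherapy to Biomarker is any simple undirected path whose first edge points into PriorTherapy (i.e. leaves PriorTherapy via a parent).
Parents of PriorTherapy: {Treatment}.
Enumerating:
  P1: PriorTherapy <- Treatment -> Biomarker
  P2: PriorTherapy <- Treatment -> Dosage <- Biomarker
That exhausts the simple backdoor paths. Count: 2.

2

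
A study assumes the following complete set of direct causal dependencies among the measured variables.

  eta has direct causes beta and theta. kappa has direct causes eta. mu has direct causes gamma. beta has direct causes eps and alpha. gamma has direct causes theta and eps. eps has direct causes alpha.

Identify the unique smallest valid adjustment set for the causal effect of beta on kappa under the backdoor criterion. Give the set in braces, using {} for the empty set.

{}

Variables eligible for adjustment (non-descendants of beta, excluding beta and kappa): {alpha, eps, gamma, mu, theta}.
Backdoor paths from beta to kappa:
  P1: beta <- alpha -> eps -> gamma <- theta -> eta -> kappa
  P2: beta <- eps -> gamma <- theta -> eta -> kappa
Each backdoor path contains an unconditioned collider, so every path is already blocked with the empty conditioning set:
  P1: blocked at collider gamma (neither it nor any descendant is in the conditioning set).
  P2: blocked at collider gamma (neither it nor any descendant is in the conditioning set).
The empty set is therefore the unique smallest valid set.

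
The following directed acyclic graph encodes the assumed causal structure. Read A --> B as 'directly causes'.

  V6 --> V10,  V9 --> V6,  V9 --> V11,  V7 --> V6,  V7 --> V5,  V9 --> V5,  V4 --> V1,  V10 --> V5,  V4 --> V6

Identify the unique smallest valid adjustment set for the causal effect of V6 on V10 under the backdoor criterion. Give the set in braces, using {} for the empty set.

{}

Variables eligible for adjustment (non-descendants of V6, excluding V6 and V10): {V1, V11, V4, V7, V9}.
Backdoor paths from V6 to V10:
  P1: V6 <- V9 -> V5 <- V10
  P2: V6 <- V7 -> V5 <- V10
Each backdoor path contains an unconditioned collider, so every path is already blocked with the empty conditioning set:
  P1: blocked at collider V5 (neither it nor any descendant is in the conditioning set).
  P2: blocked at collider V5 (neither it nor any descendant is in the conditioning set).
The empty set is therefore the unique smallest valid set.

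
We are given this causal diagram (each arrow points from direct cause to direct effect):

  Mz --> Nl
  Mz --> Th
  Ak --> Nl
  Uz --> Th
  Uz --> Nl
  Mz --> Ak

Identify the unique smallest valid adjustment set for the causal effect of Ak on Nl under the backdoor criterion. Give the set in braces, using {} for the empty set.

{Mz}

Variables eligible for adjustment (non-descendants of Ak, excluding Ak and Nl): {Mz, Th, Uz}.
Backdoor paths from Ak to Nl:
  P1: Ak <- Mz -> Th <- Uz -> Nl
  P2: Ak <- Mz -> Nl
The empty set is not sufficient: P2 (Ak <- Mz -> Nl) has no collider blocking it and no conditioned non-collider, so it is open.
Try {Mz}:
  P1: blocked at fork node Mz ∈ conditioning set.
  P2: blocked at fork node Mz ∈ conditioning set.
{Mz} contains no descendant of Ak and blocks every backdoor path.
No other singleton works — e.g. {Uz} leaves P2 open — so {Mz} is the unique smallest valid adjustment set.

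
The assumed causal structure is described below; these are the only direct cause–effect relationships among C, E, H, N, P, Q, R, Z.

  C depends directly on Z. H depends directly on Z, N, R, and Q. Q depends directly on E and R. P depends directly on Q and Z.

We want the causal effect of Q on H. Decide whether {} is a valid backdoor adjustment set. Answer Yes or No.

Backdoor paths from Q to H (paths whose first edge points into Q):
  P1: Q <- R -> H
Condition 1 (no descendant of Q in the set): holds — descendants of Q are {H, P}; none are in {}.
Condition 2 (every backdoor path blocked by {}):
  P1: open — no interior node is in the conditioning set.
{} does not satisfy the backdoor criterion.

No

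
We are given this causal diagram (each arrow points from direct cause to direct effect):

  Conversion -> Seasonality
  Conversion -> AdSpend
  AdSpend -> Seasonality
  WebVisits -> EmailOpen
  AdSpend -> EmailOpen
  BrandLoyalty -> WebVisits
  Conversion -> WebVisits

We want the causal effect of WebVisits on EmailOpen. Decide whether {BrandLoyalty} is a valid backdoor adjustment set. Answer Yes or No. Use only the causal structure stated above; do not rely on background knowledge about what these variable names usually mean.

No

Backdoor paths from WebVisits to EmailOpen (paths whose first edge points into WebVisits):
  P1: WebVisits <- Conversion -> AdSpend -> EmailOpen
  P2: WebVisits <- Conversion -> Seasonality <- AdSpend -> EmailOpen
Condition 1 (no descendant of WebVisits in the set): holds — descendants of WebVisits are {EmailOpen}; none are in {BrandLoyalty}.
Condition 2 (every backdoor path blocked by {BrandLoyalty}):
  P1: open — no interior node is in the conditioning set.
  P2: blocked at collider Seasonality (neither it nor any descendant is in the conditioning set).
{BrandLoyalty} does not satisfy the backdoor criterion.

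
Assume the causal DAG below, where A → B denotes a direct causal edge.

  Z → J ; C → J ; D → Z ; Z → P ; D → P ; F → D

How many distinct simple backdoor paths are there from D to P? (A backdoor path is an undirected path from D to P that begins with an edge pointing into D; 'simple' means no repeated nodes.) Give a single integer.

A backdoor path from D to P is any simple undirected path whose first edge points into D (i.e. leaves D via a parent).
Parents of D: {F}.
No simple path from any parent of D reaches P without revisiting D, so there are no backdoor paths.

0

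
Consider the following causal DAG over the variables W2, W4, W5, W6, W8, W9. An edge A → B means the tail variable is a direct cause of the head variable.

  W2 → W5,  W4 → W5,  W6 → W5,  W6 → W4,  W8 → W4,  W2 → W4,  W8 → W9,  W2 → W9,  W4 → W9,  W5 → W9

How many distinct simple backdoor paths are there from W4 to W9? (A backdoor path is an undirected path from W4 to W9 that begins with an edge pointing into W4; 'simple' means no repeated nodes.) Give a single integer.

A backdoor path from W4 to W9 is any simple undirected path whose first edge points into W4 (i.e. leaves W4 via a parent).
Parents of W4: {W2, W6, W8}.
Enumerating:
  P1: W4 <- W8 -> W9
  P2: W4 <- W6 -> W5 <- W2 -> W9
  P3: W4 <- W6 -> W5 -> W9
  P4: W4 <- W2 -> W5 -> W9
  P5: W4 <- W2 -> W9
That exhausts the simple backdoor paths. Count: 5.

5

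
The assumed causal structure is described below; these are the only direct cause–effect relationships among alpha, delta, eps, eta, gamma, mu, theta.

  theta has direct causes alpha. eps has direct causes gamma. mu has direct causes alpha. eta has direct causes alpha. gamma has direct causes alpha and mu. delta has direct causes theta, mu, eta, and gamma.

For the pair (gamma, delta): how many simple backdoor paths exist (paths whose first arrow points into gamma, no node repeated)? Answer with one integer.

A backdoor path from gamma to delta is any simple undirected path whose first edge points into gamma (i.e. leaves gamma via a parent).
Parents of gamma: {alpha, mu}.
Enumerating:
  P1: gamma <- alpha -> mu -> delta
  P2: gamma <- alpha -> eta -> delta
  P3: gamma <- alpha -> theta -> delta
  P4: gamma <- mu <- alpha -> eta -> delta
  P5: gamma <- mu <- alpha -> theta -> delta
  P6: gamma <- mu -> delta
That exhausts the simple backdoor paths. Count: 6.

6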